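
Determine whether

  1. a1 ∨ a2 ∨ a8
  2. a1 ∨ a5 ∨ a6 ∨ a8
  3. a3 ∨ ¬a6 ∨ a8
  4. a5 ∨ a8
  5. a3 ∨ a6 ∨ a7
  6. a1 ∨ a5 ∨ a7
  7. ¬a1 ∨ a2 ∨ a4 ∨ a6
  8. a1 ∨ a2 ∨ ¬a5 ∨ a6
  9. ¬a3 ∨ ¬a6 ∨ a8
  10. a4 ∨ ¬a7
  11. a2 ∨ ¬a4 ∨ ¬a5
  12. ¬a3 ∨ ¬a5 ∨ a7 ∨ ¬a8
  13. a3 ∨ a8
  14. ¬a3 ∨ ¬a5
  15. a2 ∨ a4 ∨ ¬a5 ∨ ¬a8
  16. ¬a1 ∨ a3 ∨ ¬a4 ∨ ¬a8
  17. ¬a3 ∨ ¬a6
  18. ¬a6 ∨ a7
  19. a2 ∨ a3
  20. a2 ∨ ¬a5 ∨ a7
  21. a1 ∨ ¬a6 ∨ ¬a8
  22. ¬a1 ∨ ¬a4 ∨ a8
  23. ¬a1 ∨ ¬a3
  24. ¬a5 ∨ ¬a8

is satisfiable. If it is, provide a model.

a1 = False, a2 = False, a3 = True, a4 = True, a5 = False, a6 = False, a7 = True, a8 = True

Set a1 = False.
Set a2 = False.
  then (a1 ∨ a2 ∨ a8) forces a8 = True.
  then (a2 ∨ a3) forces a3 = True.
  then (a1 ∨ ¬a6 ∨ ¬a8) forces a6 = False.
  then (¬a5 ∨ ¬a8) forces a5 = False.
  then (a1 ∨ a5 ∨ a7) forces a7 = True.
  then (a4 ∨ ¬a7) forces a4 = True.
All clauses satisfied.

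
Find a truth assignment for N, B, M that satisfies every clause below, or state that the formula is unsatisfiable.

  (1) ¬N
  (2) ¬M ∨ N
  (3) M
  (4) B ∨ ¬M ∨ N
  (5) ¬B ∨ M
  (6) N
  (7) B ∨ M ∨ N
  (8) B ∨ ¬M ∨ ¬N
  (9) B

Case N = True:
  Clause (¬N) is falsified — contradiction.
Case N = False:
  Clause (N) is falsified — contradiction.
Both cases fail, so the formula is unsatisfiable.

The formula is unsatisfiable.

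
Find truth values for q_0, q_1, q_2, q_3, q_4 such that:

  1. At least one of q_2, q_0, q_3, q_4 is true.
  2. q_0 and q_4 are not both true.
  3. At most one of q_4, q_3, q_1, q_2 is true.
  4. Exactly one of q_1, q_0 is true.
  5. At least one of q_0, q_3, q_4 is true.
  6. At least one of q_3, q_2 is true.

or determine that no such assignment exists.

q_0 = True; q_1 = False; q_2 = True; q_3 = False; q_4 = False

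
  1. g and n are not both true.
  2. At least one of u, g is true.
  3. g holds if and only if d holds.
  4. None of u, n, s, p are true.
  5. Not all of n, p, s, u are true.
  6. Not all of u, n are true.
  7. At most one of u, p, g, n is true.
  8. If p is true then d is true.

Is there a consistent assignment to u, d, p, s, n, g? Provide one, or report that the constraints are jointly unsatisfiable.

u = False, d = True, p = False, s = False, n = False, g = True

  (1) g=T, n=F — not both ✓
  (2) {u, g}: 1 true — at least one ✓
  (3) g=T, d=T — same ✓
  (4) {u, n, s, p}: 0 true — none ✓
  (5) {n, p, s, u}: 0/4 true — not all ✓
  (6) {u, n}: 0/2 true — not all ✓
  (7) {u, p, g, n}: 1 true — at most one ✓
  (8) p=F ⇒ d: vacuous ✓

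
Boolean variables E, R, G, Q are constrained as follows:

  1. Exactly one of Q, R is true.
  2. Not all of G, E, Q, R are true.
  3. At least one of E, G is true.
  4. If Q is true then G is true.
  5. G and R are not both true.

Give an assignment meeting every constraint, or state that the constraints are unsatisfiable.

E: True, R: False, G: True, Q: True

  (1) {Q, R}: 1 true — exactly one ✓
  (2) {G, E, Q, R}: 3/4 true — not all ✓
  (3) {E, G}: 2 true — at least one ✓
  (4) Q=T ⇒ G: T ✓
  (5) G=T, R=F — not both ✓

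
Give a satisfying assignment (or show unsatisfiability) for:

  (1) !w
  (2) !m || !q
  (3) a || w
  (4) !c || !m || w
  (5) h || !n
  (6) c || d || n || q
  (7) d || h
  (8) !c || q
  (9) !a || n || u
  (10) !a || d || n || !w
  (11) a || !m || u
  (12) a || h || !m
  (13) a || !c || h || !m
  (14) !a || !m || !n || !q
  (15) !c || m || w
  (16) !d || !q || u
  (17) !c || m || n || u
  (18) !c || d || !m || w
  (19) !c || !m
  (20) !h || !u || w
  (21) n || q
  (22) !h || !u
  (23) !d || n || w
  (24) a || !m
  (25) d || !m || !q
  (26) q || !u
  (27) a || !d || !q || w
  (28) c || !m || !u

q = False, m = True, c = False, d = True, h = True, n = True, w = False, a = True, u = False

Unit clause (!w) forces w = False.
In (a || w) only a is left, so a = True.
Set q = False.
  then (!c || q) forces c = False.
  then (n || q) forces n = True.
  then (q || !u) forces u = False.
  then (h || !n) forces h = True.
Set m = True.
Set d = True.
All clauses satisfied.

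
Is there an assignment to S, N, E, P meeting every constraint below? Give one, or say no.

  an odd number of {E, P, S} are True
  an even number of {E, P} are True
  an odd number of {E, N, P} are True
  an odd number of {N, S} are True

UNSATISFIABLE

Adding constraints 1, 3, 4 mod 2: every variable appears an even number of times on the left, so the left side is 0.
But the right sides sum to 1 (mod 2). 0 ≠ 1 — the system is inconsistent.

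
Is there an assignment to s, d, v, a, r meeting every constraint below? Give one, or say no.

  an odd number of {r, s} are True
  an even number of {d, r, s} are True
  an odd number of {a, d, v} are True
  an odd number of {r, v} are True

s = False; d = True; v = False; a = False; r = True

{r, s}: 1 true → odd ✓
{d, r, s}: 2 true → even ✓
{a, d, v}: 1 true → odd ✓
{r, v}: 1 true → odd ✓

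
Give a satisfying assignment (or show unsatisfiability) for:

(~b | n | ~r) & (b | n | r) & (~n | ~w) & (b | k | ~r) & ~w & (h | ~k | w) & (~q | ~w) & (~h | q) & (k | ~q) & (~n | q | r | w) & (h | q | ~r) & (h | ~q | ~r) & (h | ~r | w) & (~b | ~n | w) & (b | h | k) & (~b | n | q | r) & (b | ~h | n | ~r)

q: True; r: False; b: False; k: True; n: True; w: False; h: True

Unit clause (~w) forces w = False.
Set q = True.
  then (k | ~q) forces k = True.
  then (h | ~k | w) forces h = True.
Set r = False.
Set b = False.
  then (b | n | r) forces n = True.
All clauses satisfied.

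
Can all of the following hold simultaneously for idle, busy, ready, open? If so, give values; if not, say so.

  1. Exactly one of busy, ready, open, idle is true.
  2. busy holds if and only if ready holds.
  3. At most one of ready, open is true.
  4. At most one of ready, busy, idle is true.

idle: True, busy: False, ready: False, open: False

  (1) {busy, ready, open, idle}: 1 true — exactly one ✓
  (2) busy=F, ready=F — same ✓
  (3) {ready, open}: 0 true — at most one ✓
  (4) {ready, busy, idle}: 1 true — at most one ✓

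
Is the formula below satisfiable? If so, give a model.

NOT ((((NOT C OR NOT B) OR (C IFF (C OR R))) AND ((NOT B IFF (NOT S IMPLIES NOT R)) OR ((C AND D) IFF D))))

R=F, D=T, S=T, B=T, C=F

  NOT ((((NOT C OR NOT B) OR (C IFF (C OR R))) AND ((NOT B IFF (NOT S IMPLIES NOT R)) OR ((C AND D) IFF D)))) = True
    ((NOT C OR NOT B) OR (C IFF (C OR R))) AND ((NOT B IFF (NOT S IMPLIES NOT R)) OR ((C AND D) IFF D)) = False
      (NOT C OR NOT B) OR (C IFF (C OR R)) = True
        NOT C OR NOT B = True
          NOT C = True
          NOT B = False
        C IFF (C OR R) = True
          C OR R = False
      (NOT B IFF (NOT S IMPLIES NOT R)) OR ((C AND D) IFF D) = False
        NOT B IFF (NOT S IMPLIES NOT R) = False
          NOT B = False
          NOT S IMPLIES NOT R = True
            NOT S = False
            NOT R = True
        (C AND D) IFF D = False
          C AND D = False
The formula evaluates to True.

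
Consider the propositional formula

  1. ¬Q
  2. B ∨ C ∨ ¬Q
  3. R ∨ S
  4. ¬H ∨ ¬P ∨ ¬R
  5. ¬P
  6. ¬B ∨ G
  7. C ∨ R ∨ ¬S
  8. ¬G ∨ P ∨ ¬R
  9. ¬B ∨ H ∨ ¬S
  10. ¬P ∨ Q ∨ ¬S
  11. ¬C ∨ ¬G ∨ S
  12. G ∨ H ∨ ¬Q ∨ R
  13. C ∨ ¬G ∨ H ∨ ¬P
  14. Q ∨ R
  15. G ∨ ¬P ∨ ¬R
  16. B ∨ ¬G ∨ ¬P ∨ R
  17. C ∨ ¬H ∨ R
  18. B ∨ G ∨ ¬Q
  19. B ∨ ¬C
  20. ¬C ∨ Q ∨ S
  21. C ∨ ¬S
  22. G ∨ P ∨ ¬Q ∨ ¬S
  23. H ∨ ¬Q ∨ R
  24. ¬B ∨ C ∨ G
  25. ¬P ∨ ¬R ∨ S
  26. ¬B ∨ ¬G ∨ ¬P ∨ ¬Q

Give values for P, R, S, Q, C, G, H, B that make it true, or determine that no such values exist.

P = False, R = True, S = False, Q = False, C = False, G = False, H = True, B = False

Unit clause (¬Q) forces Q = False.
Unit clause (¬P) forces P = False.
In (Q ∨ R) only R is left, so R = True.
In (¬G ∨ P ∨ ¬R) only ¬G is left, so G = False.
In (¬B ∨ G) only ¬B is left, so B = False.
In (B ∨ ¬C) only ¬C is left, so C = False.
In (C ∨ ¬S) only ¬S is left, so S = False.
Set H = True.
All clauses satisfied.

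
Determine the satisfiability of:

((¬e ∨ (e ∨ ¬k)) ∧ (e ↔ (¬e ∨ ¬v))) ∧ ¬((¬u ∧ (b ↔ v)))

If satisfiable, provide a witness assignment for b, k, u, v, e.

b=F, k=T, u=T, v=F, e=T

  (¬e ∨ (e ∨ ¬k)) ∧ (e ↔ (¬e ∨ ¬v)) = True
    ¬e ∨ (e ∨ ¬k) = True
      ¬e = False
      e ∨ ¬k = True
        ¬k = False
    e ↔ (¬e ∨ ¬v) = True
      ¬e ∨ ¬v = True
        ¬e = False
        ¬v = True
  ¬((¬u ∧ (b ↔ v))) = True
    ¬u ∧ (b ↔ v) = False
      ¬u = False
      b ↔ v = True
Both conjuncts True, so the formula holds.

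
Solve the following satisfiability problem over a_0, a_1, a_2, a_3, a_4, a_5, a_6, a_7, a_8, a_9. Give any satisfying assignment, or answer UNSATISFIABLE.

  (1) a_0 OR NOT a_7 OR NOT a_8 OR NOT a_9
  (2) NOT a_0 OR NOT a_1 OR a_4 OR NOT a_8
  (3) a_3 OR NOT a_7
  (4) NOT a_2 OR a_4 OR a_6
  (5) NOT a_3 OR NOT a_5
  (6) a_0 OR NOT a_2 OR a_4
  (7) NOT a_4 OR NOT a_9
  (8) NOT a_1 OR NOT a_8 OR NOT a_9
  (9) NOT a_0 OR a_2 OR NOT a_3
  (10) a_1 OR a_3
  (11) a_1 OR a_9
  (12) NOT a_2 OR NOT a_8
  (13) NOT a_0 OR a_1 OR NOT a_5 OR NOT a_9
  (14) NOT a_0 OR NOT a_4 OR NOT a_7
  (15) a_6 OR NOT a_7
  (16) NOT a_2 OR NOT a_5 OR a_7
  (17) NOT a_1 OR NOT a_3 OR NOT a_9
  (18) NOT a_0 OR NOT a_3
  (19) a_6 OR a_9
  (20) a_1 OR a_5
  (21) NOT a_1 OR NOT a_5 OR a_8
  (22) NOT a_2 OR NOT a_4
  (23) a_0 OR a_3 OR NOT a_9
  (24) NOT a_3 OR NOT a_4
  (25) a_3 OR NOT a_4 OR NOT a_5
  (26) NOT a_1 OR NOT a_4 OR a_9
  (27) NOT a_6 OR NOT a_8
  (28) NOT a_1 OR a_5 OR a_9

Set a_0 = True.
  then (NOT a_0 OR NOT a_3) forces a_3 = False.
  then (a_3 OR NOT a_7) forces a_7 = False.
  then (a_1 OR a_3) forces a_1 = True.
Set a_2 = False.
Set a_4 = False.
  then (NOT a_0 OR NOT a_1 OR a_4 OR NOT a_8) forces a_8 = False.
  then (NOT a_1 OR NOT a_5 OR a_8) forces a_5 = False.
  then (NOT a_1 OR a_5 OR a_9) forces a_9 = True.
Set a_6 = True.
All clauses satisfied.

a_0=T, a_1=T, a_2=F, a_3=F, a_4=F, a_5=F, a_6=T, a_7=F, a_8=F, a_9=T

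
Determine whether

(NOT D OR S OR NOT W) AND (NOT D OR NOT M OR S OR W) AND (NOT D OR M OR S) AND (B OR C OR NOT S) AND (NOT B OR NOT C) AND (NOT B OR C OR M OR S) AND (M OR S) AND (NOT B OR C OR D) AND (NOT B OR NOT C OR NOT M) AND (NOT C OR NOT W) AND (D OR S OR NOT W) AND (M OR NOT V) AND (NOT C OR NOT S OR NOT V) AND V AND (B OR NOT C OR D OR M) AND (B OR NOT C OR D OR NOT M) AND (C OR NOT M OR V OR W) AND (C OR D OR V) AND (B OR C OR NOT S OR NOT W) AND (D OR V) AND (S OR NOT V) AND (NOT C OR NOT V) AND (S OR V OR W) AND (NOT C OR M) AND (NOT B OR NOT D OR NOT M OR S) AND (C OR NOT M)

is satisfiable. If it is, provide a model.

Unsatisfiable — no assignment works.

Case V = True:
  (M OR NOT V) forces M = True.
  (S OR NOT V) forces S = True.
  (NOT C OR NOT S OR NOT V) forces C = False.
  Clause (C OR NOT M) is falsified — contradiction.
Case V = False:
  Clause (V) is falsified — contradiction.
Both cases fail, so the formula is unsatisfiable.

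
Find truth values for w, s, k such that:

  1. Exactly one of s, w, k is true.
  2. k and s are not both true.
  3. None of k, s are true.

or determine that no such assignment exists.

w: True; s: False; k: False

  (1) {s, w, k}: 1 true — exactly one ✓
  (2) k=F, s=F — not both ✓
  (3) {k, s}: 0 true — none ✓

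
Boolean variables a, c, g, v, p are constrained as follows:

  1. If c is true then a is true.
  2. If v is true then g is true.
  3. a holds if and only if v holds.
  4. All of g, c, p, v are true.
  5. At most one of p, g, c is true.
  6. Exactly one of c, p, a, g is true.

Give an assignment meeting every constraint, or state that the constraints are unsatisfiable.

Unsatisfiable — no assignment works.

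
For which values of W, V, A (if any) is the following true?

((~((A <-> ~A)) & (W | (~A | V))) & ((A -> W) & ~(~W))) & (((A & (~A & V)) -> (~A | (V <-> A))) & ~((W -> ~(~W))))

The conjunct ~((W -> ~(~W))) is unsatisfiable on its own:
  W=F: evaluates to False.
  W=T: evaluates to False.
So the whole conjunction is unsatisfiable.

UNSATISFIABLE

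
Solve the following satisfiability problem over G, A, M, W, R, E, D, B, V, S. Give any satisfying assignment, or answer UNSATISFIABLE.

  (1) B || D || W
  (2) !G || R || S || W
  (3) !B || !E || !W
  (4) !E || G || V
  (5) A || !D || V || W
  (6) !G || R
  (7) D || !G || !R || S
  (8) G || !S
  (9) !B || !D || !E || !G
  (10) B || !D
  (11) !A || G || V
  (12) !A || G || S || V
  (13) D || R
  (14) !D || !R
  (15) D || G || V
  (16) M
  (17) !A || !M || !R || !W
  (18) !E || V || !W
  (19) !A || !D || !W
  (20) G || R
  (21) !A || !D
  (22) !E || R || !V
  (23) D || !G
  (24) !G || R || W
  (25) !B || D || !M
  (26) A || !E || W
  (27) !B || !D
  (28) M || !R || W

G = False, A = False, M = True, W = True, R = True, E = True, D = False, B = False, V = True, S = False

Unit clause (M) forces M = True.
Try G = True:
  (!G || R) forces R = True.
  (!D || !R) forces D = False.
  clause (D || !G) is falsified — backtrack.
So G = False.
  then (G || !S) forces S = False.
  then (G || R) forces R = True.
  then (!D || !R) forces D = False.
  then (D || G || V) forces V = True.
  then (!B || D || !M) forces B = False.
  then (B || D || W) forces W = True.
  then (!A || !M || !R || !W) forces A = False.
Set E = True.
All clauses satisfied.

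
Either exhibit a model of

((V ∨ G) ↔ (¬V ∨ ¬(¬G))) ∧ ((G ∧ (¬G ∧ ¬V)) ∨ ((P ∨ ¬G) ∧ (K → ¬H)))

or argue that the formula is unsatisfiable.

V = False, P = True, G = True, H = False, K = False

  (V ∨ G) ↔ (¬V ∨ ¬(¬G)) = True
    V ∨ G = True
    ¬V ∨ ¬(¬G) = True
      ¬V = True
      ¬(¬G) = True
        ¬G = False
  (G ∧ (¬G ∧ ¬V)) ∨ ((P ∨ ¬G) ∧ (K → ¬H)) = True
    G ∧ (¬G ∧ ¬V) = False
      ¬G ∧ ¬V = False
        ¬G = False
        ¬V = True
    (P ∨ ¬G) ∧ (K → ¬H) = True
      P ∨ ¬G = True
        ¬G = False
      K → ¬H = True
        ¬H = True
Both conjuncts True, so the formula holds.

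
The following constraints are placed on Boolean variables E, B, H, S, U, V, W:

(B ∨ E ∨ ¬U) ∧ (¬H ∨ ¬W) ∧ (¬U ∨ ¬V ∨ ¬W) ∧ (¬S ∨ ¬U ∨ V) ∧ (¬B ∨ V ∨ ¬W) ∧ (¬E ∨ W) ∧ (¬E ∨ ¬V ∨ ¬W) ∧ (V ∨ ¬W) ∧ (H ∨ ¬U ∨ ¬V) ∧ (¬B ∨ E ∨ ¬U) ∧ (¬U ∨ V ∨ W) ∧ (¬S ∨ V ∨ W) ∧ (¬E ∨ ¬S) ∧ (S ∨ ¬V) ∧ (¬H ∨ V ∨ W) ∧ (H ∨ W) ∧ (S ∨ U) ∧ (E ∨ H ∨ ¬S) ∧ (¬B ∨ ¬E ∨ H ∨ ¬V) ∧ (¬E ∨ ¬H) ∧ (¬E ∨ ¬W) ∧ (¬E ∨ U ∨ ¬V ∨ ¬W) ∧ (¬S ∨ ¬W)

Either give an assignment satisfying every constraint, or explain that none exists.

E: False, B: False, H: True, S: True, U: False, V: True, W: False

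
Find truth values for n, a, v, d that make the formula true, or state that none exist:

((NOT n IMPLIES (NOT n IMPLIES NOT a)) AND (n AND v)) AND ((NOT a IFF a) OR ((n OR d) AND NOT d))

n: True, a: False, v: True, d: False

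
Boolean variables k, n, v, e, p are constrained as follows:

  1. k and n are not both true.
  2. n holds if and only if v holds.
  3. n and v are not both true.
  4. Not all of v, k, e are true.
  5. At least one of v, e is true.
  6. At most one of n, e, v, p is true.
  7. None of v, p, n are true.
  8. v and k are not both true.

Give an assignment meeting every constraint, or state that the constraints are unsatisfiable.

k: True, n: False, v: False, e: True, p: False

  (1) k=T, n=F — not both ✓
  (2) n=F, v=F — same ✓
  (3) n=F, v=F — not both ✓
  (4) {v, k, e}: 2/3 true — not all ✓
  (5) {v, e}: 1 true — at least one ✓
  (6) {n, e, v, p}: 1 true — at most one ✓
  (7) {v, p, n}: 0 true — none ✓
  (8) v=F, k=T — not both ✓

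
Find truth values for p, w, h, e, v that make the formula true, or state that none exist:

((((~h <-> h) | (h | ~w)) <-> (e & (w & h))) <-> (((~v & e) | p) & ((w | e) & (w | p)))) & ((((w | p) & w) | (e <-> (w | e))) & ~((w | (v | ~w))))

The conjunct ~((w | (v | ~w))) is unsatisfiable on its own:
  w=F, v=F: evaluates to False.
  w=F, v=T: evaluates to False.
  w=T, v=F: evaluates to False.
  w=T, v=T: evaluates to False.
So the whole conjunction is unsatisfiable.

Unsatisfiable — no assignment works.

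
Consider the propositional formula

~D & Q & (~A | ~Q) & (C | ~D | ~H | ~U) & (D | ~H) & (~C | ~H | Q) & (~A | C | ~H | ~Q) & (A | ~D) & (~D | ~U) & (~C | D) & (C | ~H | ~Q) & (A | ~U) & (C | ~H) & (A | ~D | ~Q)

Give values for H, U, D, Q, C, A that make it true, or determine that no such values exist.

Unit clause (~D) forces D = False.
Unit clause (Q) forces Q = True.
In (~A | ~Q) only ~A is left, so A = False.
In (D | ~H) only ~H is left, so H = False.
In (~C | D) only ~C is left, so C = False.
In (A | ~U) only ~U is left, so U = False.
All clauses satisfied.

H: False; U: False; D: False; Q: True; C: False; A: False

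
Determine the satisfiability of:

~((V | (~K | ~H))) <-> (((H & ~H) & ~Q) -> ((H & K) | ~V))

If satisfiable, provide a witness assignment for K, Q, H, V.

K: True, Q: False, H: True, V: False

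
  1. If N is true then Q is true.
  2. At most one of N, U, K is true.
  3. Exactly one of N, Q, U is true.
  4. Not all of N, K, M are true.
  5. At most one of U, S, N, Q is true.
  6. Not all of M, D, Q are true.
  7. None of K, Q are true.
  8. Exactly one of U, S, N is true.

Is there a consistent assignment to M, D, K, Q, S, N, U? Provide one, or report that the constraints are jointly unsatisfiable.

M = True, D = False, K = False, Q = False, S = False, N = False, U = True

  (1) N=F ⇒ Q: vacuous ✓
  (2) {N, U, K}: 1 true — at most one ✓
  (3) {N, Q, U}: 1 true — exactly one ✓
  (4) {N, K, M}: 1/3 true — not all ✓
  (5) {U, S, N, Q}: 1 true — at most one ✓
  (6) {M, D, Q}: 1/3 true — not all ✓
  (7) {K, Q}: 0 true — none ✓
  (8) {U, S, N}: 1 true — exactly one ✓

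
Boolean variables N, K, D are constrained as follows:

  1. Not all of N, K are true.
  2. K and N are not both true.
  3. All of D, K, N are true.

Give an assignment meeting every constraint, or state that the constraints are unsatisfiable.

No satisfying assignment exists.

Case N = True:
  (1) with N=T forces K = False.
  Constraint (3) is violated (K=F) — contradiction.
Case N = False:
  Constraint (3) is violated (N=F) — contradiction.
Both cases fail — unsatisfiable.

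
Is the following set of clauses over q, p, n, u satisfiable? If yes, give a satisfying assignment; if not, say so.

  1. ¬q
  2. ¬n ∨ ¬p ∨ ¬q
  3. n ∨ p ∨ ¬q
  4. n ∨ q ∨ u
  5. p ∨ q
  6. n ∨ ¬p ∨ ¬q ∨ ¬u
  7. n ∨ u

q: False, p: True, n: False, u: True

Unit clause (¬q) forces q = False.
In (p ∨ q) only p is left, so p = True.
Set n = False.
  then (n ∨ q ∨ u) forces u = True.
All clauses satisfied.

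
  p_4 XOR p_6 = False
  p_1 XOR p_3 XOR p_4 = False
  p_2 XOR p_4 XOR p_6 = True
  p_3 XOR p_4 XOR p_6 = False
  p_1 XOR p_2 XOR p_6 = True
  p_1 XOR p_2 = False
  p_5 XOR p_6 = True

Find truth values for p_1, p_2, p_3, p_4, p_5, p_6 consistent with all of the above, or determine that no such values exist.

p_1 = True, p_2 = True, p_3 = False, p_4 = True, p_5 = False, p_6 = True

p_4 XOR p_6 = T XOR T = False ✓
p_1 XOR p_3 XOR p_4 = T XOR F XOR T = False ✓
p_2 XOR p_4 XOR p_6 = T XOR T XOR T = True ✓
p_3 XOR p_4 XOR p_6 = F XOR T XOR T = False ✓
p_1 XOR p_2 XOR p_6 = T XOR T XOR T = True ✓
p_1 XOR p_2 = T XOR T = False ✓
p_5 XOR p_6 = F XOR T = True ✓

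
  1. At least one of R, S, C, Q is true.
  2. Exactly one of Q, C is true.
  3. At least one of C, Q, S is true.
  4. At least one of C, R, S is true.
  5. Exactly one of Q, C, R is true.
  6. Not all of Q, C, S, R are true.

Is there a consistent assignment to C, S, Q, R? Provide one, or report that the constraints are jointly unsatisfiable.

C=T, S=F, Q=F, R=F

  (1) {R, S, C, Q}: 1 true — at least one ✓
  (2) {Q, C}: 1 true — exactly one ✓
  (3) {C, Q, S}: 1 true — at least one ✓
  (4) {C, R, S}: 1 true — at least one ✓
  (5) {Q, C, R}: 1 true — exactly one ✓
  (6) {Q, C, S, R}: 1/4 true — not all ✓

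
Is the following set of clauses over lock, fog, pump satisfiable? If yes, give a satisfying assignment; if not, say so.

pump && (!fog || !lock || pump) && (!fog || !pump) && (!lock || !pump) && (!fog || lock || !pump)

Unit clause (pump) forces pump = True.
In (!fog || !pump) only !fog is left, so fog = False.
In (!lock || !pump) only !lock is left, so lock = False.
All clauses satisfied.

lock = False, fog = False, pump = True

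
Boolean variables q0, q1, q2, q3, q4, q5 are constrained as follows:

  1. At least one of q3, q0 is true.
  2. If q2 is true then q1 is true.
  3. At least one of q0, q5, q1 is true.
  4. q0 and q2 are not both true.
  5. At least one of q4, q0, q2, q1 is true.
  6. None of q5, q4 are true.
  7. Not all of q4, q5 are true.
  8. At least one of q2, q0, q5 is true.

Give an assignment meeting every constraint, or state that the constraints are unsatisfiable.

q0 = True, q1 = False, q2 = False, q3 = False, q4 = False, q5 = False

  (1) {q3, q0}: 1 true — at least one ✓
  (2) q2=F ⇒ q1: vacuous ✓
  (3) {q0, q5, q1}: 1 true — at least one ✓
  (4) q0=T, q2=F — not both ✓
  (5) {q4, q0, q2, q1}: 1 true — at least one ✓
  (6) {q5, q4}: 0 true — none ✓
  (7) {q4, q5}: 0/2 true — not all ✓
  (8) {q2, q0, q5}: 1 true — at least one ✓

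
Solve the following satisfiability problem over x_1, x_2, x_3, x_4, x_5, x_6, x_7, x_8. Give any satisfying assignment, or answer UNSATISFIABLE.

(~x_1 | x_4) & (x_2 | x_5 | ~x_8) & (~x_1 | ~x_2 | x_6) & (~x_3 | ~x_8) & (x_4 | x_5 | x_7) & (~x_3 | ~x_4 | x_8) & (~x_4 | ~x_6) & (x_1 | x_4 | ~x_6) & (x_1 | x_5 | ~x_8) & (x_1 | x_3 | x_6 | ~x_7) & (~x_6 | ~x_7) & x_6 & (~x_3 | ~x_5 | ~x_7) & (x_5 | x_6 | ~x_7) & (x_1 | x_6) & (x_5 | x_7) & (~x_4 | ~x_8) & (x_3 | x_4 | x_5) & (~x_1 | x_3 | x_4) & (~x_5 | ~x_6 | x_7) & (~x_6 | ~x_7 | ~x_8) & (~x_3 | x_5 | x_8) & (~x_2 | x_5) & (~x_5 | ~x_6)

No satisfying assignment exists.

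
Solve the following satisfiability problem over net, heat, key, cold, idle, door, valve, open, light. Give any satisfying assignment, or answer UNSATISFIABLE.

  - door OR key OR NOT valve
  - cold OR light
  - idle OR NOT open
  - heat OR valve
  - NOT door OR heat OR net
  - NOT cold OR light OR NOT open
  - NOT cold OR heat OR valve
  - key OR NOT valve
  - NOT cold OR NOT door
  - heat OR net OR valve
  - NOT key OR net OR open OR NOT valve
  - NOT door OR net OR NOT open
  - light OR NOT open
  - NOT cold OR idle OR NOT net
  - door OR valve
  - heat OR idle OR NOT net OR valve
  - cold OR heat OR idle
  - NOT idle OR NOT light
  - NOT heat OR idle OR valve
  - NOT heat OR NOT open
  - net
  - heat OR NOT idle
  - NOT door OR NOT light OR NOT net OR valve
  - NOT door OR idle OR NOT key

Unit clause (net) forces net = True.
Set heat = True.
  then (NOT heat OR NOT open) forces open = False.
Try key = False:
  (key OR NOT valve) forces valve = False.
  (door OR valve) forces door = True.
  (NOT cold OR NOT door) forces cold = False.
  (cold OR light) forces light = True.
  clause (NOT door OR NOT light OR NOT net OR valve) is falsified — backtrack.
So key = True.
Set cold = False.
  then (cold OR light) forces light = True.
  then (NOT idle OR NOT light) forces idle = False.
  then (NOT heat OR idle OR valve) forces valve = True.
  then (NOT door OR idle OR NOT key) forces door = False.
All clauses satisfied.

net = True; heat = True; key = True; cold = False; idle = False; door = False; valve = True; open = False; light = True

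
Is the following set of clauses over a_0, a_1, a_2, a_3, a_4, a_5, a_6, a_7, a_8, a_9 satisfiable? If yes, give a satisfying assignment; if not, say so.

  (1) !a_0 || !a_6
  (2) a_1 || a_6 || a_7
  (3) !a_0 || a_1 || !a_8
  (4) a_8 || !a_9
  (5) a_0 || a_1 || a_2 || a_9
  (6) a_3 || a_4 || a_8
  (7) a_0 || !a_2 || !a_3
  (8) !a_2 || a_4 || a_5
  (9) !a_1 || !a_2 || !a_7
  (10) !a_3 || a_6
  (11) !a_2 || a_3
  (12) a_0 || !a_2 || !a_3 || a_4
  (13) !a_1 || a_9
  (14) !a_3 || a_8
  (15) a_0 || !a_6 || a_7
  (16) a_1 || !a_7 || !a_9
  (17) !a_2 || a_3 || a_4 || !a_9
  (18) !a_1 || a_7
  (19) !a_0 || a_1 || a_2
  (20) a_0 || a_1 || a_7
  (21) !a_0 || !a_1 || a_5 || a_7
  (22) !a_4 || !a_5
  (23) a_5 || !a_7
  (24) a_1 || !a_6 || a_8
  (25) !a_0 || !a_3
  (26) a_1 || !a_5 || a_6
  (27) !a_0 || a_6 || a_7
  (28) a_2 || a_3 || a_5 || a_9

Set a_0 = False.
Try a_1 = False:
  (a_0 || a_1 || a_7) forces a_7 = True.
  (a_1 || !a_7 || !a_9) forces a_9 = False.
  (a_0 || a_1 || a_2 || a_9) forces a_2 = True.
  (a_0 || !a_2 || !a_3) forces a_3 = False.
  clause (!a_2 || a_3) is falsified — backtrack.
So a_1 = True.
  then (!a_1 || a_9) forces a_9 = True.
  then (!a_1 || a_7) forces a_7 = True.
  then (a_5 || !a_7) forces a_5 = True.
  then (a_8 || !a_9) forces a_8 = True.
  then (!a_1 || !a_2 || !a_7) forces a_2 = False.
  then (!a_4 || !a_5) forces a_4 = False.
Set a_3 = False.
Set a_6 = True.
All clauses satisfied.

a_0=F, a_1=T, a_2=F, a_3=F, a_4=F, a_5=T, a_6=T, a_7=T, a_8=T, a_9=T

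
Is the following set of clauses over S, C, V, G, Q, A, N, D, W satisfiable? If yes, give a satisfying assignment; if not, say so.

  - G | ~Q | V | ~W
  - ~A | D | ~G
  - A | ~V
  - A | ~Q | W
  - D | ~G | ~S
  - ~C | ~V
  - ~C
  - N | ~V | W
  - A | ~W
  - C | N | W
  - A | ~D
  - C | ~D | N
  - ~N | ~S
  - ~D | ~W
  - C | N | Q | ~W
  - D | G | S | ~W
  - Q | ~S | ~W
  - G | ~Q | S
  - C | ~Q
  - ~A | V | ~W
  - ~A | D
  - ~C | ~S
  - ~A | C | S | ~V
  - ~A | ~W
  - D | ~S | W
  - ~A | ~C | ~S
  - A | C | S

S = False; C = False; V = False; G = True; Q = False; A = True; N = True; D = True; W = False

Unit clause (~C) forces C = False.
In (C | ~Q) only ~Q is left, so Q = False.
Try S = True:
  (~N | ~S) forces N = False.
  (C | N | W) forces W = True.
  clause (C | N | Q | ~W) is falsified — backtrack.
So S = False.
  then (A | C | S) forces A = True.
  then (~A | D) forces D = True.
  then (~A | C | S | ~V) forces V = False.
  then (~A | ~W) forces W = False.
  then (C | N | W) forces N = True.
Set G = True.
All clauses satisfied.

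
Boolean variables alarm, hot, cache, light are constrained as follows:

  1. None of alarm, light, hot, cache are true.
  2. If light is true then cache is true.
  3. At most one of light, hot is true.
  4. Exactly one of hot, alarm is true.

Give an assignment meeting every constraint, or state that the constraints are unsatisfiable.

Unsatisfiable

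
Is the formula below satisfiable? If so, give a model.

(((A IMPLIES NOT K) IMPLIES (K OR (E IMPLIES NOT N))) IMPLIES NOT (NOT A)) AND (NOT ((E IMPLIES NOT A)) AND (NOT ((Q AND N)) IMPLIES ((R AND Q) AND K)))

K = True, A = True, Q = True, E = True, R = True, N = False

  ((A IMPLIES NOT K) IMPLIES (K OR (E IMPLIES NOT N))) IMPLIES NOT (NOT A) = True
    (A IMPLIES NOT K) IMPLIES (K OR (E IMPLIES NOT N)) = True
      A IMPLIES NOT K = False
        NOT K = False
      K OR (E IMPLIES NOT N) = True
        E IMPLIES NOT N = True
          NOT N = True
    NOT (NOT A) = True
      NOT A = False
  NOT ((E IMPLIES NOT A)) AND (NOT ((Q AND N)) IMPLIES ((R AND Q) AND K)) = True
    NOT ((E IMPLIES NOT A)) = True
      E IMPLIES NOT A = False
        NOT A = False
    NOT ((Q AND N)) IMPLIES ((R AND Q) AND K) = True
      NOT ((Q AND N)) = True
        Q AND N = False
      (R AND Q) AND K = True
        R AND Q = True
Both conjuncts True, so the formula holds.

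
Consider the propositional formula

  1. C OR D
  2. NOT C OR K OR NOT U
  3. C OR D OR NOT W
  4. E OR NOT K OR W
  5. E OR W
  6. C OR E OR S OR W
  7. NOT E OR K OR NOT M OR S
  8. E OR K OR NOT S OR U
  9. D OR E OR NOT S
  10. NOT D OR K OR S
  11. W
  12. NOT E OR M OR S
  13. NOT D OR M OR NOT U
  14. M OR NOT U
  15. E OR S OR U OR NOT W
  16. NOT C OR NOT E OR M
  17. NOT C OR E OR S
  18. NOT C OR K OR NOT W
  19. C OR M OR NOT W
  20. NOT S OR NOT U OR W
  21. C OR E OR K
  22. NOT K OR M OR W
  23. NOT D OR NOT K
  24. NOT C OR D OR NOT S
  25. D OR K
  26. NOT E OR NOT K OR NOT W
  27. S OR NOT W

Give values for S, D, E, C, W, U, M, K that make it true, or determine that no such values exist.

S = True, D = True, E = True, C = False, W = True, U = True, M = True, K = False

Unit clause (W) forces W = True.
In (S OR NOT W) only S is left, so S = True.
Try D = False:
  (C OR D) forces C = True.
  clause (NOT C OR D OR NOT S) is falsified — backtrack.
So D = True.
  then (NOT D OR NOT K) forces K = False.
  then (NOT C OR K OR NOT W) forces C = False.
  then (C OR M OR NOT W) forces M = True.
  then (C OR E OR K) forces E = True.
Set U = True.
All clauses satisfied.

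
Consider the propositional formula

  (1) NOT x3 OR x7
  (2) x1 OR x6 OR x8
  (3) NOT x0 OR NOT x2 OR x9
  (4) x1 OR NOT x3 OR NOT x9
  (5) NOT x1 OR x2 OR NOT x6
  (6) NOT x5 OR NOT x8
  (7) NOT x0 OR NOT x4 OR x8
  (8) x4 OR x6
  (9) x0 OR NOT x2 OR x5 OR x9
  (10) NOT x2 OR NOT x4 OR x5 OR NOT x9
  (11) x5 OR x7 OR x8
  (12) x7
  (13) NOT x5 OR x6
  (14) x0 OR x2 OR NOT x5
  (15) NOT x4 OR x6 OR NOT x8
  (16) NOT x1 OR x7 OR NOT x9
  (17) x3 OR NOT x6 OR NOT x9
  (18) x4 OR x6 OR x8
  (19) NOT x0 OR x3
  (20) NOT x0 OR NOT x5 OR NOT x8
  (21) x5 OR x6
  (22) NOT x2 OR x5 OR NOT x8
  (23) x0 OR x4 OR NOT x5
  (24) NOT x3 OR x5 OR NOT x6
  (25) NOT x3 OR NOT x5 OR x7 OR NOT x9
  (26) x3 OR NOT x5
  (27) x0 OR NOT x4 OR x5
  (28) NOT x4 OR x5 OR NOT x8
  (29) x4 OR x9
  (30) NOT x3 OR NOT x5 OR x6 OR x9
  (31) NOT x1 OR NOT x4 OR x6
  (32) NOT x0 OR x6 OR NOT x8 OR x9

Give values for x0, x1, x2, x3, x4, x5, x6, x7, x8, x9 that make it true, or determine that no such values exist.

x0 = False, x1 = True, x2 = True, x3 = True, x4 = True, x5 = True, x6 = True, x7 = True, x8 = False, x9 = True

Unit clause (x7) forces x7 = True.
Set x0 = False.
Set x1 = True.
Try x2 = False:
  (NOT x1 OR x2 OR NOT x6) forces x6 = False.
  (x4 OR x6) forces x4 = True.
  clause (NOT x1 OR NOT x4 OR x6) is falsified — backtrack.
So x2 = True.
Set x3 = True.
Try x4 = False:
  (x4 OR x6) forces x6 = True.
  (x0 OR x4 OR NOT x5) forces x5 = False.
  clause (NOT x3 OR x5 OR NOT x6) is falsified — backtrack.
So x4 = True.
  then (x0 OR NOT x4 OR x5) forces x5 = True.
  then (NOT x1 OR NOT x4 OR x6) forces x6 = True.
  then (NOT x5 OR NOT x8) forces x8 = False.
Set x9 = True.
All clauses satisfied.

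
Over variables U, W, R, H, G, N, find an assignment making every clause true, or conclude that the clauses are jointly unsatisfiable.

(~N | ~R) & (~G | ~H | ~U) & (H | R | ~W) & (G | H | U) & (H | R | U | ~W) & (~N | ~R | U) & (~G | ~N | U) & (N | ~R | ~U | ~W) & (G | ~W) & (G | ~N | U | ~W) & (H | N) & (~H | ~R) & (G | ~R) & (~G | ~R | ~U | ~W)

Set U = True.
Try W = True:
  (G | ~W) forces G = True.
  (~G | ~H | ~U) forces H = False.
  (H | R | ~W) forces R = True.
  clause (~G | ~R | ~U | ~W) is falsified — backtrack.
So W = False.
Set R = False.
Set H = True.
  then (~G | ~H | ~U) forces G = False.
Set N = True.
All clauses satisfied.

U=T, W=F, R=F, H=T, G=F, N=T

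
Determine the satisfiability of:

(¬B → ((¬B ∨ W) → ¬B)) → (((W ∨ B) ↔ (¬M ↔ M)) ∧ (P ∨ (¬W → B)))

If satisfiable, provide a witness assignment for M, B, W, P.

M=F; B=F; W=F; P=T

  (¬B → ((¬B ∨ W) → ¬B)) → (((W ∨ B) ↔ (¬M ↔ M)) ∧ (P ∨ (¬W → B))) = True
    ¬B → ((¬B ∨ W) → ¬B) = True
      ¬B = True
      (¬B ∨ W) → ¬B = True
        ¬B ∨ W = True
          ¬B = True
        ¬B = True
    ((W ∨ B) ↔ (¬M ↔ M)) ∧ (P ∨ (¬W → B)) = True
      (W ∨ B) ↔ (¬M ↔ M) = True
        W ∨ B = False
        ¬M ↔ M = False
          ¬M = True
      P ∨ (¬W → B) = True
        ¬W → B = False
          ¬W = True
The formula evaluates to True.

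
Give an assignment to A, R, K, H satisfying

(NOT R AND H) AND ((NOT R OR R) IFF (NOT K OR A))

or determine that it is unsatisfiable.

A = False; R = False; K = False; H = True

  NOT R AND H = True
    NOT R = True
  (NOT R OR R) IFF (NOT K OR A) = True
    NOT R OR R = True
      NOT R = True
    NOT K OR A = True
      NOT K = True
Both conjuncts True, so the formula holds.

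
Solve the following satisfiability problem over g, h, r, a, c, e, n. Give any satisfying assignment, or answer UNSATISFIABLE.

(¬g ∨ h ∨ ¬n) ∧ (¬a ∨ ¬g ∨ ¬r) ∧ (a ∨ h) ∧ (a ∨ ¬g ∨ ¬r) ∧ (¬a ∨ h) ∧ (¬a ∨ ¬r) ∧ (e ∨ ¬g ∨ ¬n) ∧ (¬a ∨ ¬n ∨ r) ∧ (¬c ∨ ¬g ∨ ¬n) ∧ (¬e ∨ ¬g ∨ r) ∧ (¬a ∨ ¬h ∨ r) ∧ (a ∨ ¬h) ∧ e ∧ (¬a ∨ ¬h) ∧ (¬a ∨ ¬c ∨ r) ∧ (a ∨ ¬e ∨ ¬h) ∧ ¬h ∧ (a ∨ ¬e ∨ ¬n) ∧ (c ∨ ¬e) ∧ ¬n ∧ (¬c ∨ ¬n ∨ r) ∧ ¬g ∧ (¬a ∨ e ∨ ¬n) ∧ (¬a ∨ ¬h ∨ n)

Case h = True:
  Clause (¬h) is falsified — contradiction.
Case h = False:
  (a ∨ h) forces a = True.
  Clause (¬a ∨ h) is falsified — contradiction.
Both cases fail, so the formula is unsatisfiable.

No satisfying assignment exists.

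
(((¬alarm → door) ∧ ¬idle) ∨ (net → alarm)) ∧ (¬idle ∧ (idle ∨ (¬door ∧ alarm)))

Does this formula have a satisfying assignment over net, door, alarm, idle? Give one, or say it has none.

net: False, door: False, alarm: True, idle: False

  ((¬alarm → door) ∧ ¬idle) ∨ (net → alarm) = True
    (¬alarm → door) ∧ ¬idle = True
      ¬alarm → door = True
        ¬alarm = False
      ¬idle = True
    net → alarm = True
  ¬idle ∧ (idle ∨ (¬door ∧ alarm)) = True
    ¬idle = True
    idle ∨ (¬door ∧ alarm) = True
      ¬door ∧ alarm = True
        ¬door = True
Both conjuncts True, so the formula holds.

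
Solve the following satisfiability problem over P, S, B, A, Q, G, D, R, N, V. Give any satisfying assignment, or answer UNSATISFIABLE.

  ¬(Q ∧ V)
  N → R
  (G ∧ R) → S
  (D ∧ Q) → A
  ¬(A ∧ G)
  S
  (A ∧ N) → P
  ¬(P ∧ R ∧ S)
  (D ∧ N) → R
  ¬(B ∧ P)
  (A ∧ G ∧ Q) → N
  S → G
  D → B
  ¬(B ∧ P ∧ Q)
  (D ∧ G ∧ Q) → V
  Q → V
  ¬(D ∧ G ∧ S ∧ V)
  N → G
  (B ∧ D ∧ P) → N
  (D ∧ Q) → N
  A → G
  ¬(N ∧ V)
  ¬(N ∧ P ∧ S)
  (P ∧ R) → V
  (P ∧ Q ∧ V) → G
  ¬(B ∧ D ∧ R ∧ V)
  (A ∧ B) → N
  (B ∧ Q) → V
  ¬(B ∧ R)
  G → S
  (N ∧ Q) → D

Unit clause (S) forces S = True.
In (G ∨ ¬S) only G is left, so G = True.
In (¬A ∨ ¬G) only ¬A is left, so A = False.
Set P = False.
Set B = False.
  then (B ∨ ¬D) forces D = False.
Try Q = True:
  (¬Q ∨ ¬V) forces V = False.
  clause (¬Q ∨ V) is falsified — backtrack.
So Q = False.
Set R = True.
Set N = False.
Set V = False.
All clauses satisfied.

P = False, S = True, B = False, A = False, Q = False, G = True, D = False, R = True, N = False, V = False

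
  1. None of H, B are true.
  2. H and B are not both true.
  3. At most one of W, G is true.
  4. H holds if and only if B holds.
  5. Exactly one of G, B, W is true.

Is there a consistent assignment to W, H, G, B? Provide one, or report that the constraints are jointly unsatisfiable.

W = True, H = False, G = False, B = False

  (1) {H, B}: 0 true — none ✓
  (2) H=F, B=F — not both ✓
  (3) {W, G}: 1 true — at most one ✓
  (4) H=F, B=F — same ✓
  (5) {G, B, W}: 1 true — exactly one ✓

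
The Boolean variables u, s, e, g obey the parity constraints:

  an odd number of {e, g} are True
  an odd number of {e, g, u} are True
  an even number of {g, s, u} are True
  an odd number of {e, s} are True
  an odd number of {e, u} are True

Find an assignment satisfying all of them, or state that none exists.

u = False; s = False; e = True; g = False

{e, g}: 1 true → odd ✓
{e, g, u}: 1 true → odd ✓
{g, s, u}: 0 true → even ✓
{e, s}: 1 true → odd ✓
{e, u}: 1 true → odd ✓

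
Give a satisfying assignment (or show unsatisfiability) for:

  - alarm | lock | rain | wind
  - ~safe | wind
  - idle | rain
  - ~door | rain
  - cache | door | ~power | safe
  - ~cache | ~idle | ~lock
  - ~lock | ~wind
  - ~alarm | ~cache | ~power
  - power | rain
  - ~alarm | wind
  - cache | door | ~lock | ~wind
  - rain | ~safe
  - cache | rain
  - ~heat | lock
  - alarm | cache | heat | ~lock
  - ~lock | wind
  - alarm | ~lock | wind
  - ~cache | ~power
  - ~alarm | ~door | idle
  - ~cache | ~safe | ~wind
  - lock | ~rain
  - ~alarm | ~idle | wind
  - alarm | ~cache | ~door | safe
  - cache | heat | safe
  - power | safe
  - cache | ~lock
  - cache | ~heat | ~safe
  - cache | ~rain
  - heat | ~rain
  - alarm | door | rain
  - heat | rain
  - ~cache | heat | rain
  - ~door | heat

Unsatisfiable — no assignment works.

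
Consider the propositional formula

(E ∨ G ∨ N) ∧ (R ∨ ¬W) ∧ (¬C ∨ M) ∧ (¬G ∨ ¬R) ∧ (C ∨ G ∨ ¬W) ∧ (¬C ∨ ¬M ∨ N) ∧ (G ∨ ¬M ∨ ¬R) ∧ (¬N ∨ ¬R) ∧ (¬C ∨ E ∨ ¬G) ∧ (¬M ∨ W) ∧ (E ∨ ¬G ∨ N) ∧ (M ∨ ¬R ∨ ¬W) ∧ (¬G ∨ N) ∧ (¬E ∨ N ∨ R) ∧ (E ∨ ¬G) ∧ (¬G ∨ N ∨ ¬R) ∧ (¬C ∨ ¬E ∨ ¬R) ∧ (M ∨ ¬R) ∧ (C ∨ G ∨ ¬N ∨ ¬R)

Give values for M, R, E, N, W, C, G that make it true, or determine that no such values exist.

Set M = False.
  then (¬C ∨ M) forces C = False.
  then (M ∨ ¬R) forces R = False.
  then (R ∨ ¬W) forces W = False.
Set E = True.
  then (¬E ∨ N ∨ R) forces N = True.
Set G = False.
All clauses satisfied.

M = False, R = False, E = True, N = True, W = False, C = False, G = False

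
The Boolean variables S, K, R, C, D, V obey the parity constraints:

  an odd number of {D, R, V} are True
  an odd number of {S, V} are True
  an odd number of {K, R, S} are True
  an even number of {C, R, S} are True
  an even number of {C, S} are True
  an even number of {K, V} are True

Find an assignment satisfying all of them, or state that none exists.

S=T, K=F, R=F, C=T, D=T, V=F

{D, R, V}: 1 true → odd ✓
{S, V}: 1 true → odd ✓
{K, R, S}: 1 true → odd ✓
{C, R, S}: 2 true → even ✓
{C, S}: 2 true → even ✓
{K, V}: 0 true → even ✓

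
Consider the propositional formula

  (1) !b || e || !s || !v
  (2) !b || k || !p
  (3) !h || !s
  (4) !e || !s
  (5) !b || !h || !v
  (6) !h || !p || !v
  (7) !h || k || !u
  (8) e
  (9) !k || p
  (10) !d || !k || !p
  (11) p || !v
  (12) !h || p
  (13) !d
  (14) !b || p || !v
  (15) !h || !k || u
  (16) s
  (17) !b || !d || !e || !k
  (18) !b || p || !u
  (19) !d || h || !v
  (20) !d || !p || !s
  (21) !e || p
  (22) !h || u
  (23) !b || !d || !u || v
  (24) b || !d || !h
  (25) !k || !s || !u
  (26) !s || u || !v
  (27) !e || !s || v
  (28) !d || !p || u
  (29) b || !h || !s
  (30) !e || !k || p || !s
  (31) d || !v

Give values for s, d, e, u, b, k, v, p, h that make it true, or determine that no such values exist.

Case e = True:
  (!e || !s) forces s = False.
  Clause (s) is falsified — contradiction.
Case e = False:
  Clause (e) is falsified — contradiction.
Both cases fail, so the formula is unsatisfiable.

Unsatisfiable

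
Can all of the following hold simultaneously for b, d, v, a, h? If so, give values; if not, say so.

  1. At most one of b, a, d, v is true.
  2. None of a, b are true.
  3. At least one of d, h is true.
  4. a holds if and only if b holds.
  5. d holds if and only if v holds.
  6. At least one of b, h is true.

b=F, d=F, v=F, a=F, h=T

  (1) {b, a, d, v}: 0 true — at most one ✓
  (2) {a, b}: 0 true — none ✓
  (3) {d, h}: 1 true — at least one ✓
  (4) a=F, b=F — same ✓
  (5) d=F, v=F — same ✓
  (6) {b, h}: 1 true — at least one ✓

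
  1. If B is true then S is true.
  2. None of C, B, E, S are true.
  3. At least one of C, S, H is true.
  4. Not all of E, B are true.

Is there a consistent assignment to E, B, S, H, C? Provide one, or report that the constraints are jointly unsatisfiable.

E = False, B = False, S = False, H = True, C = False

  (1) B=F ⇒ S: vacuous ✓
  (2) {C, B, E, S}: 0 true — none ✓
  (3) {C, S, H}: 1 true — at least one ✓
  (4) {E, B}: 0/2 true — not all ✓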